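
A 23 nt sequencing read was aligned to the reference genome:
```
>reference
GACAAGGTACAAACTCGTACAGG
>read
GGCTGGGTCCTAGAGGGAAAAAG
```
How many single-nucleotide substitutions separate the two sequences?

12

Comparing position by position, 12 sites differ: 2 (A/G), 4 (A/T), 5 (A/G), 9 (A/C), 11 (A/T), 13 (A/G), 14 (C/A), 15 (T/G), 16 (C/G), 18 (T/A), 20 (C/A), 22 (G/A).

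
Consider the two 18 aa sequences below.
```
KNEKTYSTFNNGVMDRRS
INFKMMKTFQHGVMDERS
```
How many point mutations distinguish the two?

8

The sequences differ at residues 1, 3, 5, 6, 7, 10, 11, 16 (1-based) — 8 in total.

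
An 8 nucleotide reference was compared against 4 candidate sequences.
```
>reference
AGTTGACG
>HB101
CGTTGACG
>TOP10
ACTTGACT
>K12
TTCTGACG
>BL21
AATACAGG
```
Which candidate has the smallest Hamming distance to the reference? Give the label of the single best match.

HB101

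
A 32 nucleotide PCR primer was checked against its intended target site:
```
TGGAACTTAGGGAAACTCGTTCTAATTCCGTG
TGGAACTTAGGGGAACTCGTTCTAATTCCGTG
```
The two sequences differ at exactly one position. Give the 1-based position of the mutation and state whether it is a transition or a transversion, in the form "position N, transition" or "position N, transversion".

position 13, transition

Position 13 changes A→G. A is a purine and G is a purine, so this is a transition.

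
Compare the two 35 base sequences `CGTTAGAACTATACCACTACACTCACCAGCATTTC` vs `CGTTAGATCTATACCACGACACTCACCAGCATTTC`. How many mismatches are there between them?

2

Mismatches (1-based): site 8: A→T; site 18: T→G.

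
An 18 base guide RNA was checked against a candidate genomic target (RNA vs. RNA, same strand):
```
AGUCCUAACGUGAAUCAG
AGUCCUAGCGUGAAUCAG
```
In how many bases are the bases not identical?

1

Comparing position by position, 1 base differs: 8 (A/G).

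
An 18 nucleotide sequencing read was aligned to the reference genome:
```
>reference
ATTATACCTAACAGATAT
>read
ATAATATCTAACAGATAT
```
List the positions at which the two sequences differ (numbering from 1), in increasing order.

3, 7

Scanning 1-based: 3: T/A; 7: C/T.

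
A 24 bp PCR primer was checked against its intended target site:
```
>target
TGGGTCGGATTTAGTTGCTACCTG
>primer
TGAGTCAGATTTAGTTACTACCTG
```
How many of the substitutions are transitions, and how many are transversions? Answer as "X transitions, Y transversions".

3 transitions, 0 transversions

Mismatches (1-based):
base 3: G→A (purine→purine, transition)
base 7: G→A (purine→purine, transition)
base 17: G→A (purine→purine, transition)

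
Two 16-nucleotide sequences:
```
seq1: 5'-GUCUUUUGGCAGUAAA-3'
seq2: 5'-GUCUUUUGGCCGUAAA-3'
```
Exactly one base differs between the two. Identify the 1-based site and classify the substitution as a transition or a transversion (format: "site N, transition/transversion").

The sequences differ only at site 11: A→C (purine→pyrimidine), a transversion.

site 11, transversion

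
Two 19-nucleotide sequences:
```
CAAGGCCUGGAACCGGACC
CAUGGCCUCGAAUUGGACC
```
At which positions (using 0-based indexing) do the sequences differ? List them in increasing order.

Differences at position 2 (A→U), position 8 (G→C), position 12 (C→U), position 13 (C→U).

2, 8, 12, 13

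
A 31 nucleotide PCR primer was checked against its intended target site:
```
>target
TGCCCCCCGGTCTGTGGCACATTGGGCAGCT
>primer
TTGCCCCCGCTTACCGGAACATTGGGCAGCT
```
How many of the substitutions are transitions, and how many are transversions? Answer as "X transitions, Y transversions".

2 transitions, 6 transversions

Mismatches (1-based):
base 2: G→T (purine→pyrimidine, transversion)
base 3: C→G (pyrimidine→purine, transversion)
base 10: G→C (purine→pyrimidine, transversion)
base 12: C→T (pyrimidine→pyrimidine, transition)
base 13: T→A (pyrimidine→purine, transversion)
base 14: G→C (purine→pyrimidine, transversion)
base 15: T→C (pyrimidine→pyrimidine, transition)
base 18: C→A (pyrimidine→purine, transversion)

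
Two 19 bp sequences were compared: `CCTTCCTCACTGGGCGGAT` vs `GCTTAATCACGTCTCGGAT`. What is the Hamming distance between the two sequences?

7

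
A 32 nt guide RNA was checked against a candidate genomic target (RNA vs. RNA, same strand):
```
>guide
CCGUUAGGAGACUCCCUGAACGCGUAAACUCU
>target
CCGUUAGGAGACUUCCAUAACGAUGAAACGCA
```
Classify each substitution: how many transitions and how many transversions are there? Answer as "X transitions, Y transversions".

Mismatches (1-based):
base 14: C→U (pyrimidine→pyrimidine, transition)
base 17: U→A (pyrimidine→purine, transversion)
base 18: G→U (purine→pyrimidine, transversion)
base 23: C→A (pyrimidine→purine, transversion)
base 24: G→U (purine→pyrimidine, transversion)
base 25: U→G (pyrimidine→purine, transversion)
base 30: U→G (pyrimidine→purine, transversion)
base 32: U→A (pyrimidine→purine, transversion)

1 transition, 7 transversions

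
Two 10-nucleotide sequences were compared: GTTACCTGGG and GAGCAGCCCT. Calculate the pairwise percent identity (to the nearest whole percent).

10%

9 positions differ (2, 3, 4, 5, 6, 7, 8, 9, 10), so 1 of 10 match: 1/10 = 10%.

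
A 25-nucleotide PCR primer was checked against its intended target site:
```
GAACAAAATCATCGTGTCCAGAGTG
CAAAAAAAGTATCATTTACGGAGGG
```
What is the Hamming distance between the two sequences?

9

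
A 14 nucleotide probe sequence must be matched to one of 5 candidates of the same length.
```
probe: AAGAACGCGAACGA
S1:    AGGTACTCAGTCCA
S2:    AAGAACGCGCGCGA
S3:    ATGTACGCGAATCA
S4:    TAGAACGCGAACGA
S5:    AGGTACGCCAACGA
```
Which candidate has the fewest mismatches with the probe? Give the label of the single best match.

S4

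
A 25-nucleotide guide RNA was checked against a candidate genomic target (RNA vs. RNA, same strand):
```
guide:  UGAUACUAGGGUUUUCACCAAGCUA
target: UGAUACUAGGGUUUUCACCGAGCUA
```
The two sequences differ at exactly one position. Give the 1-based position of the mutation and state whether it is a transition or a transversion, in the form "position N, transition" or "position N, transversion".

position 20, transition

The sequences differ only at position 20: A→G (purine→purine), a transition.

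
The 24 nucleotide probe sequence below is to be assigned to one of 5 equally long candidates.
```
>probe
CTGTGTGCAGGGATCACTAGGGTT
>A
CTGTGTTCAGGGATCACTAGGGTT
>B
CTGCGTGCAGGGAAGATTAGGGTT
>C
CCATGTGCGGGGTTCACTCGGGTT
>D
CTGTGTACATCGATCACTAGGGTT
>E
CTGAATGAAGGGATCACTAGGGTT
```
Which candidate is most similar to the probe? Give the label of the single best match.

Hamming distances to probe — A: 1; B: 4; C: 5; D: 3; E: 3.
Smallest is A with 1 mismatch.

A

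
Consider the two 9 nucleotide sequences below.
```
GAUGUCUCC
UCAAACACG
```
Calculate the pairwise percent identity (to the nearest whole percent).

22%

7 positions differ (1, 2, 3, 4, 5, 7, 9), so 2 of 9 match: 2/9 = 22.22%.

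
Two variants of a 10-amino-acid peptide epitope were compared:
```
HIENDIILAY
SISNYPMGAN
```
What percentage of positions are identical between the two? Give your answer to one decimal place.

30.0%

Mismatches at positions 1, 3, 5, 6, 7, 8, 10 (1-based): 7 of 10.
Identical positions: 3/10 = 30% → 30.0%.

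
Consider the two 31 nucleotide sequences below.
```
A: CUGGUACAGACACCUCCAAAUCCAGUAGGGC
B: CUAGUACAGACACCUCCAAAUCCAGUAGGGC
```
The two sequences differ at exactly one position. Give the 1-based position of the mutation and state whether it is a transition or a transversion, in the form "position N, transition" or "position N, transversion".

position 3, transition

Position 3 changes G→A. G is a purine and A is a purine, so this is a transition.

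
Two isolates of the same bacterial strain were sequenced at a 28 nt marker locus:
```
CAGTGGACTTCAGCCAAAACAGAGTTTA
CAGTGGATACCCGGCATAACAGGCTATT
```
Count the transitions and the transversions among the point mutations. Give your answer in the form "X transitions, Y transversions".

3 transitions, 7 transversions

Mismatches (1-based):
position 8: C→T (pyrimidine→pyrimidine, transition)
position 9: T→A (pyrimidine→purine, transversion)
position 10: T→C (pyrimidine→pyrimidine, transition)
position 12: A→C (purine→pyrimidine, transversion)
position 14: C→G (pyrimidine→purine, transversion)
position 17: A→T (purine→pyrimidine, transversion)
position 23: A→G (purine→purine, transition)
position 24: G→C (purine→pyrimidine, transversion)
position 26: T→A (pyrimidine→purine, transversion)
position 28: A→T (purine→pyrimidine, transversion)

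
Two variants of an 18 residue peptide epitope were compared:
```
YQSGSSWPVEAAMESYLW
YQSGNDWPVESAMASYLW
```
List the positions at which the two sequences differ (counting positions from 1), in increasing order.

5, 6, 11, 14

Differences at position 5 (S→N), position 6 (S→D), position 11 (A→S), position 14 (E→A).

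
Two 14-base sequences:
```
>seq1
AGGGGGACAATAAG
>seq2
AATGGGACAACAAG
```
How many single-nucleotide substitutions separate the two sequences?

3

Mismatches (1-based): base 2: G→A; base 3: G→T; base 11: T→C.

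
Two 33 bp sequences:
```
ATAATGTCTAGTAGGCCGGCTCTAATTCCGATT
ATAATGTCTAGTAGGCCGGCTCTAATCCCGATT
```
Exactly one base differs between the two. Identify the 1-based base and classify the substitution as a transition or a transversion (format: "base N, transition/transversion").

base 27, transition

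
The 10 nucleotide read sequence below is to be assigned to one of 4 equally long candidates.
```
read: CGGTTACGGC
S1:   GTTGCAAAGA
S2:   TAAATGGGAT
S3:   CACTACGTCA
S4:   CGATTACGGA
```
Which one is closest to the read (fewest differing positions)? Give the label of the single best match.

S4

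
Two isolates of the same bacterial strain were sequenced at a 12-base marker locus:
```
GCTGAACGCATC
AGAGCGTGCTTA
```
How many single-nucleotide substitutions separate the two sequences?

The sequences differ at positions 1, 2, 3, 5, 6, 7, 10, 12 (1-based) — 8 in total.

8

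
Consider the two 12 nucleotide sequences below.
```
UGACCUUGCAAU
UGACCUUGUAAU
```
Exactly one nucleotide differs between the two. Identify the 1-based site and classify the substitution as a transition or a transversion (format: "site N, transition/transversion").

The sequences differ only at site 9: C→U (pyrimidine→pyrimidine), a transition.

site 9, transition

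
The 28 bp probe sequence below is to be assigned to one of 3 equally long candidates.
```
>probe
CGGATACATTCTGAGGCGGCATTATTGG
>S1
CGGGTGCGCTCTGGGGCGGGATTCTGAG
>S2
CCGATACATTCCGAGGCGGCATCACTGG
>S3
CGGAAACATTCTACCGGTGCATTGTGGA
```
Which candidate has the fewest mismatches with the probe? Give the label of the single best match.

S2

S1 differs at 9 positions; S2 differs at 4 positions; S3 differs at 9 positions. The closest is S2.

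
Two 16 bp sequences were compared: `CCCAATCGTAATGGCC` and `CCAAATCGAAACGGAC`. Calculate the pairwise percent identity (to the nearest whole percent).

75%

4 positions differ (3, 9, 12, 15), so 12 of 16 match: 12/16 = 75%.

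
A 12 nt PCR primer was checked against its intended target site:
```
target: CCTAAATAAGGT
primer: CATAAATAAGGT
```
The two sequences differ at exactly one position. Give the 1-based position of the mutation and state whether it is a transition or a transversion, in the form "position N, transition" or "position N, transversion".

position 2, transversion

The sequences differ only at position 2: C→A (pyrimidine→purine), a transversion.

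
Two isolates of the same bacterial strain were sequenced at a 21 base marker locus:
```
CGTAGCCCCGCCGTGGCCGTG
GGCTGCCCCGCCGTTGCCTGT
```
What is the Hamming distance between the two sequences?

7

Comparing position by position, 7 bases differ: 1 (C/G), 3 (T/C), 4 (A/T), 15 (G/T), 19 (G/T), 20 (T/G), 21 (G/T).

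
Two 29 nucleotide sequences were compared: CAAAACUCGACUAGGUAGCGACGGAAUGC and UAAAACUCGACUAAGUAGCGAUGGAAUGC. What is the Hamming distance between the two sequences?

3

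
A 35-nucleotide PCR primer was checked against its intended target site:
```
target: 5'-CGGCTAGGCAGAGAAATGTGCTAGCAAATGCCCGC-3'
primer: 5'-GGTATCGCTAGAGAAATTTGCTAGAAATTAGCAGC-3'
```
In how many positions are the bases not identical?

Comparing position by position, 12 positions differ: 1 (C/G), 3 (G/T), 4 (C/A), 6 (A/C), 8 (G/C), 9 (C/T), 18 (G/T), 25 (C/A), 28 (A/T), 30 (G/A), 31 (C/G), 33 (C/A).

12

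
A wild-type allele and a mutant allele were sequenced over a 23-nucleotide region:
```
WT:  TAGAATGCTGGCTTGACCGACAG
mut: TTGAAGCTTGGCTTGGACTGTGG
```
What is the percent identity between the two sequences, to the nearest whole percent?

57%

10 positions differ (2, 6, 7, 8, 16, 17, 19, 20, 21, 22), so 13 of 23 match: 13/23 = 56.52%.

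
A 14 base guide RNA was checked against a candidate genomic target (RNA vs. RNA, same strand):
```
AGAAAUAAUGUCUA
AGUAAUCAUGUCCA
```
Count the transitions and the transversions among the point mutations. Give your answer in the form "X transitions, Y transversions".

Mismatches (1-based):
site 3: A→U (purine→pyrimidine, transversion)
site 7: A→C (purine→pyrimidine, transversion)
site 13: U→C (pyrimidine→pyrimidine, transition)

1 transition, 2 transversions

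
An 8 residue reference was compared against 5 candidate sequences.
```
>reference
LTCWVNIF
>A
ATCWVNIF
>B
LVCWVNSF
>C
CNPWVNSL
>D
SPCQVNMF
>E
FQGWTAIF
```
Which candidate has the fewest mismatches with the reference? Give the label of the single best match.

A

A differs at 1 residue; B differs at 2 residues; C differs at 5 residues; D differs at 4 residues; E differs at 5 residues. The closest is A.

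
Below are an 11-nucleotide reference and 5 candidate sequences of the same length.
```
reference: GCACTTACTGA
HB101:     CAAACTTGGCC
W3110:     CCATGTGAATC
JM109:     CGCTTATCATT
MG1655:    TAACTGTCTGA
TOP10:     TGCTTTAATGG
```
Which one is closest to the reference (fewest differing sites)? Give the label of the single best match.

MG1655

HB101 differs at 9 sites; W3110 differs at 8 sites; JM109 differs at 9 sites; MG1655 differs at 4 sites; TOP10 differs at 6 sites. The closest is MG1655.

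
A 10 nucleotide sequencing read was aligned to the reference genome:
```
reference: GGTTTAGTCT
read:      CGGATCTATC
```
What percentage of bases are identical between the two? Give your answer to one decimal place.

8 positions differ (1, 3, 4, 6, 7, 8, 9, 10), so 2 of 10 match: 2/10 = 20%.

20.0%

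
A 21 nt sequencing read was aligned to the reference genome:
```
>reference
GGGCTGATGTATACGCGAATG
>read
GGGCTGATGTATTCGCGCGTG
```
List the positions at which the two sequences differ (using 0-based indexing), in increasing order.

12, 17, 18

Differences at position 12 (A→T), position 17 (A→C), position 18 (A→G).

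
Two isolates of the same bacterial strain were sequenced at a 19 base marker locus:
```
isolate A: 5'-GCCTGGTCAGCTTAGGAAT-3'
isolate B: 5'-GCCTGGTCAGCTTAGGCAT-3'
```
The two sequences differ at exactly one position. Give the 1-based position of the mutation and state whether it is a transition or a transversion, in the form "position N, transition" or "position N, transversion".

Position 17 changes A→C. A is a purine and C is a pyrimidine, so this is a transversion.

position 17, transversion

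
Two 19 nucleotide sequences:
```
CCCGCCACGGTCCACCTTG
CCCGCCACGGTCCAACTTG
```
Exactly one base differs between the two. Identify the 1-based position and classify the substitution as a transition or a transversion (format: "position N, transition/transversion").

Position 15 changes C→A. C is a pyrimidine and A is a purine, so this is a transversion.

position 15, transversion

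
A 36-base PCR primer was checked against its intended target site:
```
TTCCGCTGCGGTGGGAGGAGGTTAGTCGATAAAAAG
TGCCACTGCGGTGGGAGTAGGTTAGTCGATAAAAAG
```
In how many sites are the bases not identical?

Mismatches (1-based): site 2: T→G; site 5: G→A; site 18: G→T.

3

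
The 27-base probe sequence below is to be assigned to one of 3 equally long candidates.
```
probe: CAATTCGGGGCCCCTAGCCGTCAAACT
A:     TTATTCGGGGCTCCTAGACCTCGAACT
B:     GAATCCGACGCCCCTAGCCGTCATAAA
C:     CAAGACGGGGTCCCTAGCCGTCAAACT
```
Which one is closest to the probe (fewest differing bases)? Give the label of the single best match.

Hamming distances to probe — A: 6; B: 7; C: 3.
Smallest is C with 3 mismatches.

C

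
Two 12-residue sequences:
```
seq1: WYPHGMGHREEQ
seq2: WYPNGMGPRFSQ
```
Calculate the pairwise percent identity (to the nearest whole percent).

67%

Mismatches at positions 4, 8, 10, 11 (1-based): 4 of 12.
Identical positions: 8/12 = 66.67% → 67%.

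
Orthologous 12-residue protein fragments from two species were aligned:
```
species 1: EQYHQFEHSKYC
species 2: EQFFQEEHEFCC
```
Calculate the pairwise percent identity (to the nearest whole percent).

6 positions differ (3, 4, 6, 9, 10, 11), so 6 of 12 match: 6/12 = 50%.

50%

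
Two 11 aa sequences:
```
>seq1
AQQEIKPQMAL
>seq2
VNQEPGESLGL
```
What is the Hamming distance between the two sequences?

Comparing position by position, 8 residues differ: 1 (A/V), 2 (Q/N), 5 (I/P), 6 (K/G), 7 (P/E), 8 (Q/S), 9 (M/L), 10 (A/G).

8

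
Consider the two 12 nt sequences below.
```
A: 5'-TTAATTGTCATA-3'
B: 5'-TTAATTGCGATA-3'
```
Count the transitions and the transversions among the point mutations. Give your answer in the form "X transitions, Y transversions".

Transitions (purine↔purine or pyrimidine↔pyrimidine): 8 T→C.
Transversions (purine↔pyrimidine): 9 C→G.

1 transition, 1 transversion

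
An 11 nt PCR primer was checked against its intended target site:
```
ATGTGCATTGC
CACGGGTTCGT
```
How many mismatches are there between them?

8

Comparing position by position, 8 bases differ: 1 (A/C), 2 (T/A), 3 (G/C), 4 (T/G), 6 (C/G), 7 (A/T), 9 (T/C), 11 (C/T).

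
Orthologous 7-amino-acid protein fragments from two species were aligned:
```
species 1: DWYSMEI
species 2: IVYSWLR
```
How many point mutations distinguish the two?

5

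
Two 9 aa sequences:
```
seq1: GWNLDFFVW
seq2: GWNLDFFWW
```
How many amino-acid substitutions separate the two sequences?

1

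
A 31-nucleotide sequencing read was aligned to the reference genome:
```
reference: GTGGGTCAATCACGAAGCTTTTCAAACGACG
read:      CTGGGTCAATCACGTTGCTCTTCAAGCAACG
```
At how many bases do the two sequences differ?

6

The sequences differ at bases 1, 15, 16, 20, 26, 28 (1-based) — 6 in total.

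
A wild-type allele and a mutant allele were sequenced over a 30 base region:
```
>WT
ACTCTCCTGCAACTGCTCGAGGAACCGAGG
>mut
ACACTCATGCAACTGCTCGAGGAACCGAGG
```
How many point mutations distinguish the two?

Mismatches (1-based): site 3: T→A; site 7: C→A.

2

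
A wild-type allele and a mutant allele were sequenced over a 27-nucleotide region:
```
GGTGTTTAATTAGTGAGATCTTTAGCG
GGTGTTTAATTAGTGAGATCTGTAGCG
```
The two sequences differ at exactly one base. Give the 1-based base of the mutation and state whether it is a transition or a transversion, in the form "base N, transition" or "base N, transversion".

base 22, transversion

The sequences differ only at base 22: T→G (pyrimidine→purine), a transversion.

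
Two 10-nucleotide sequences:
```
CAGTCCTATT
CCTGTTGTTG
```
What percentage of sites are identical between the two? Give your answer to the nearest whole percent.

20%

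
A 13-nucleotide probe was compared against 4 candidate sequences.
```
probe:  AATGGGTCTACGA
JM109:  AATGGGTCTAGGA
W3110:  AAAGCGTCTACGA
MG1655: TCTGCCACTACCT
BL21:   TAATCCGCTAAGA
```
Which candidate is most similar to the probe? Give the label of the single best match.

JM109

Hamming distances to probe — JM109: 1; W3110: 2; MG1655: 7; BL21: 7.
Smallest is JM109 with 1 mismatch.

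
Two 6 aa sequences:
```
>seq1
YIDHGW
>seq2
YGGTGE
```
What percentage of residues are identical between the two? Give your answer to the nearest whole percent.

4 positions differ (2, 3, 4, 6), so 2 of 6 match: 2/6 = 33.33%.

33%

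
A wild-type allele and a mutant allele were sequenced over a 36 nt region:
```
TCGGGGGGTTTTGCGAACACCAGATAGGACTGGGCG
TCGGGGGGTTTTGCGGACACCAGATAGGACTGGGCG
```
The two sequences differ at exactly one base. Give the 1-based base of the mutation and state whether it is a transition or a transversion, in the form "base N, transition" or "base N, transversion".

The sequences differ only at base 16: A→G (purine→purine), a transition.

base 16, transition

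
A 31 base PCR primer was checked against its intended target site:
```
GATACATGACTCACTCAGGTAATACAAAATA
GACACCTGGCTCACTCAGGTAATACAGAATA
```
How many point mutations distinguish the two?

Comparing position by position, 4 sites differ: 3 (T/C), 6 (A/C), 9 (A/G), 27 (A/G).

4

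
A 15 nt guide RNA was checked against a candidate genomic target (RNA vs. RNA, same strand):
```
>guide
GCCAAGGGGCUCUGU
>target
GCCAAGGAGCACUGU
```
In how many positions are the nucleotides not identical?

2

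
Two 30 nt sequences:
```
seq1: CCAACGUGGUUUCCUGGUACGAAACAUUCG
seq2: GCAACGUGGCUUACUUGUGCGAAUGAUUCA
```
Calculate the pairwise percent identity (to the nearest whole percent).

8 positions differ (1, 10, 13, 16, 19, 24, 25, 30), so 22 of 30 match: 22/30 = 73.33%.

73%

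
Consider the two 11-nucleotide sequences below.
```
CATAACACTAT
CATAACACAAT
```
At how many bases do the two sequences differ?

The sequences differ at bases 9 (1-based) — 1 in total.

1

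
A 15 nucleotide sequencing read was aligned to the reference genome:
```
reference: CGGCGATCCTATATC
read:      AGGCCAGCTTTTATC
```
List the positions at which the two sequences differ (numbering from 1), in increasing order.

Differences at position 1 (C→A), position 5 (G→C), position 7 (T→G), position 9 (C→T), position 11 (A→T).

1, 5, 7, 9, 11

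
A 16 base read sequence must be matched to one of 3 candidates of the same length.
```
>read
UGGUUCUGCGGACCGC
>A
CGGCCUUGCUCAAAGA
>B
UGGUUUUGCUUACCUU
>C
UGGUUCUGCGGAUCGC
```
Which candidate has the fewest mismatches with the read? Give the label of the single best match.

Hamming distances to read — A: 9; B: 5; C: 1.
Smallest is C with 1 mismatch.

C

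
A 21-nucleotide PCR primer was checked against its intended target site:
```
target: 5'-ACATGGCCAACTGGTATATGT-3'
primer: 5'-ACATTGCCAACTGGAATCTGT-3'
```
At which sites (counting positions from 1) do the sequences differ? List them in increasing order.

Scanning 1-based: 5: G/T; 15: T/A; 18: A/C.

5, 15, 18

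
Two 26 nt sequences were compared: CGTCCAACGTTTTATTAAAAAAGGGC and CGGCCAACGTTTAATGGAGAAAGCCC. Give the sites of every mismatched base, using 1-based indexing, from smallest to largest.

Scanning 1-based: 3: T/G; 13: T/A; 16: T/G; 17: A/G; 19: A/G; 24: G/C; 25: G/C.

3, 13, 16, 17, 19, 24, 25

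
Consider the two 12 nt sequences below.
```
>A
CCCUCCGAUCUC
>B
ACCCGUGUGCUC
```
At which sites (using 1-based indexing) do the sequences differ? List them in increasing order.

Scanning 1-based: 1: C/A; 4: U/C; 5: C/G; 6: C/U; 8: A/U; 9: U/G.

1, 4, 5, 6, 8, 9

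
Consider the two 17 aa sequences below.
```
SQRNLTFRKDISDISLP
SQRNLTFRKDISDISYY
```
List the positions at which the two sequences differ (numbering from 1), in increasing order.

Scanning 1-based: 16: L/Y; 17: P/Y.

16, 17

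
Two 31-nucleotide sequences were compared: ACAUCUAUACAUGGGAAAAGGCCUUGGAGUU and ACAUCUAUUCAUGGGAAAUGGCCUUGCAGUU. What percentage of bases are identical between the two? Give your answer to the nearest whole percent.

3 positions differ (9, 19, 27), so 28 of 31 match: 28/31 = 90.32%.

90%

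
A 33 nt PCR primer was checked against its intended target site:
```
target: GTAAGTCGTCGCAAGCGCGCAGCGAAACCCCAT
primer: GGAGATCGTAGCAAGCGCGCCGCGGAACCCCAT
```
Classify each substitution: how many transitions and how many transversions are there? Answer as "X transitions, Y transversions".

3 transitions, 3 transversions

Mismatches (1-based):
site 2: T→G (pyrimidine→purine, transversion)
site 4: A→G (purine→purine, transition)
site 5: G→A (purine→purine, transition)
site 10: C→A (pyrimidine→purine, transversion)
site 21: A→C (purine→pyrimidine, transversion)
site 25: A→G (purine→purine, transition)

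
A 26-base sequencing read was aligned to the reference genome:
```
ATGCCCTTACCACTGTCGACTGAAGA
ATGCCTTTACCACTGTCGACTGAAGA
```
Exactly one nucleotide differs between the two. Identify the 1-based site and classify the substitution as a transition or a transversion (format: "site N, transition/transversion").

site 6, transition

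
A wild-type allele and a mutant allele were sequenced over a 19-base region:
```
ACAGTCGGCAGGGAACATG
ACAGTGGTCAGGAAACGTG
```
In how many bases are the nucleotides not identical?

Comparing position by position, 4 bases differ: 6 (C/G), 8 (G/T), 13 (G/A), 17 (A/G).

4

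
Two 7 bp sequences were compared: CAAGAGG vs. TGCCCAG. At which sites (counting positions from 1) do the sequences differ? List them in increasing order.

1, 2, 3, 4, 5, 6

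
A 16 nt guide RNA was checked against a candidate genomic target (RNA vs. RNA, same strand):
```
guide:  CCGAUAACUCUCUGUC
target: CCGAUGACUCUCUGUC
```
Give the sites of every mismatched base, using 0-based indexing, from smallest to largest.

Scanning 0-based: 5: A/G.

5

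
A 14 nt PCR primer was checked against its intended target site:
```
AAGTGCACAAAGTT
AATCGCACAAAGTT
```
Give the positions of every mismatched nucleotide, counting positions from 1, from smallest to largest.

3, 4

Scanning 1-based: 3: G/T; 4: T/C.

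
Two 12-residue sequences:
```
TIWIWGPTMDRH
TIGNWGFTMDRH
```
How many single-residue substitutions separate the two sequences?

Mismatches (1-based): residue 3: W→G; residue 4: I→N; residue 7: P→F.

3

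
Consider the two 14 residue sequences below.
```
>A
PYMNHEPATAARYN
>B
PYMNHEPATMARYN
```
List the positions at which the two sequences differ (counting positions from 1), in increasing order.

Differences at position 10 (A→M).

10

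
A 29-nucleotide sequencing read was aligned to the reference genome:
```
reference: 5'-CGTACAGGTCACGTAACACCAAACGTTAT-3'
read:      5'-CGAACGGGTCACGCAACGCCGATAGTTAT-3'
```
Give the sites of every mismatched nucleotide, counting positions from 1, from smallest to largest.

3, 6, 14, 18, 21, 23, 24

Scanning 1-based: 3: T/A; 6: A/G; 14: T/C; 18: A/G; 21: A/G; 23: A/T; 24: C/A.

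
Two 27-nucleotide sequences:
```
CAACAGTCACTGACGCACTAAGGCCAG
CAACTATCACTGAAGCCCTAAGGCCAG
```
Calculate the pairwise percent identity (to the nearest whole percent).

85%

Mismatches at positions 5, 6, 14, 17 (1-based): 4 of 27.
Identical positions: 23/27 = 85.19% → 85%.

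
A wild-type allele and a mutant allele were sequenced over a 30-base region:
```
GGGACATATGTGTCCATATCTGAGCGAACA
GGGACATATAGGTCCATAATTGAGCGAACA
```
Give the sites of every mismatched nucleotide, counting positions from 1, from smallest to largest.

10, 11, 19, 20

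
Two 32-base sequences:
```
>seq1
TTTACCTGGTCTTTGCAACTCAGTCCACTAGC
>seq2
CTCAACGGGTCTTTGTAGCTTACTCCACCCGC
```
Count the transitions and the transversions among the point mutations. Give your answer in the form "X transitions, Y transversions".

Transitions (purine↔purine or pyrimidine↔pyrimidine): 1 T→C, 3 T→C, 16 C→T, 18 A→G, 21 C→T, 29 T→C.
Transversions (purine↔pyrimidine): 5 C→A, 7 T→G, 23 G→C, 30 A→C.

6 transitions, 4 transversions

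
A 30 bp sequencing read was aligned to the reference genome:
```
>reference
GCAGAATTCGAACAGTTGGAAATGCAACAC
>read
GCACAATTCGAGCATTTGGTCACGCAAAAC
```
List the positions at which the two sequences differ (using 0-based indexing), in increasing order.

Differences at position 3 (G→C), position 11 (A→G), position 14 (G→T), position 19 (A→T), position 20 (A→C), position 22 (T→C), position 27 (C→A).

3, 11, 14, 19, 20, 22, 27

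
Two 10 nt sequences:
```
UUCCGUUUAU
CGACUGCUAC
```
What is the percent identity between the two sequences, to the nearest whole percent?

30%

7 positions differ (1, 2, 3, 5, 6, 7, 10), so 3 of 10 match: 3/10 = 30%.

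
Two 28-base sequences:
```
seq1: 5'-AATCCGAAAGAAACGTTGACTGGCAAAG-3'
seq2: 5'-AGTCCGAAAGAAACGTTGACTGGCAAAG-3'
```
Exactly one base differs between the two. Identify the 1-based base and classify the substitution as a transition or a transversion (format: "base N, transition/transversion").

base 2, transition

The sequences differ only at base 2: A→G (purine→purine), a transition.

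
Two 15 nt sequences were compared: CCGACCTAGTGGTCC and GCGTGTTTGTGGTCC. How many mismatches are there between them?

Comparing position by position, 5 sites differ: 1 (C/G), 4 (A/T), 5 (C/G), 6 (C/T), 8 (A/T).

5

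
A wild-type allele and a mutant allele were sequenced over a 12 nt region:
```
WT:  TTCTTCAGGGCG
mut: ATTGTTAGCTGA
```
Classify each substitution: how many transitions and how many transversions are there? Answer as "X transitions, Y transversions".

Transitions (purine↔purine or pyrimidine↔pyrimidine): 3 C→T, 6 C→T, 12 G→A.
Transversions (purine↔pyrimidine): 1 T→A, 4 T→G, 9 G→C, 10 G→T, 11 C→G.

3 transitions, 5 transversions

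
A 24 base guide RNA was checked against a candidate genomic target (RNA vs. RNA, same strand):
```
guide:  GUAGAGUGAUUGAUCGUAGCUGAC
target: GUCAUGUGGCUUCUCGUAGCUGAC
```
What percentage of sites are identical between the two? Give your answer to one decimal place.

Mismatches at positions 3, 4, 5, 9, 10, 12, 13 (1-based): 7 of 24.
Identical positions: 17/24 = 70.83% → 70.8%.

70.8%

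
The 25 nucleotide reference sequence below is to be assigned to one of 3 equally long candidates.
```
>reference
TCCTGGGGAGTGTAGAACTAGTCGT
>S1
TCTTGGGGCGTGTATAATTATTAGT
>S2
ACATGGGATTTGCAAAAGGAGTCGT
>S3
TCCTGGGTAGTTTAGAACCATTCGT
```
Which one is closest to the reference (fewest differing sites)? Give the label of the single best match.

S3

S1 differs at 6 sites; S2 differs at 9 sites; S3 differs at 4 sites. The closest is S3.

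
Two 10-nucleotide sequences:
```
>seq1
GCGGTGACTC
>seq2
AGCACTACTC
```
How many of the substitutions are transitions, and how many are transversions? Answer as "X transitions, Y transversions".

Transitions (purine↔purine or pyrimidine↔pyrimidine): 1 G→A, 4 G→A, 5 T→C.
Transversions (purine↔pyrimidine): 2 C→G, 3 G→C, 6 G→T.

3 transitions, 3 transversions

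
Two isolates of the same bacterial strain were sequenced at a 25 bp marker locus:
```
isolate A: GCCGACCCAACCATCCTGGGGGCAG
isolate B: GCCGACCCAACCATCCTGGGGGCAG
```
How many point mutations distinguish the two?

0

No positions differ; the sequences are identical.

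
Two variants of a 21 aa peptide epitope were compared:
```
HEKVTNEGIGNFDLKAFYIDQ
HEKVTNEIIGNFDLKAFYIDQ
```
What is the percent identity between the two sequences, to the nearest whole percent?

95%

1 position differs (8), so 20 of 21 match: 20/21 = 95.24%.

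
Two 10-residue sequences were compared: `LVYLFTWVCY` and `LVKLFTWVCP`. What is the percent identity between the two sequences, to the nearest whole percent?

Mismatches at positions 3, 10 (1-based): 2 of 10.
Identical positions: 8/10 = 80% → 80%.

80%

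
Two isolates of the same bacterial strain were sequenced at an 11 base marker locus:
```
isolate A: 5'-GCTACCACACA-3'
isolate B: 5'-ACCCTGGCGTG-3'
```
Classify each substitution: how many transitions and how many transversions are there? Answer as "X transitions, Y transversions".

Transitions (purine↔purine or pyrimidine↔pyrimidine): 1 G→A, 3 T→C, 5 C→T, 7 A→G, 9 A→G, 10 C→T, 11 A→G.
Transversions (purine↔pyrimidine): 4 A→C, 6 C→G.

7 transitions, 2 transversions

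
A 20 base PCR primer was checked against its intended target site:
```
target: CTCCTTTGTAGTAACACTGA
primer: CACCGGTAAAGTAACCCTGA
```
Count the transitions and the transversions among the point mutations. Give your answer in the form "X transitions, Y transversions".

1 transition, 5 transversions

Mismatches (1-based):
position 2: T→A (pyrimidine→purine, transversion)
position 5: T→G (pyrimidine→purine, transversion)
position 6: T→G (pyrimidine→purine, transversion)
position 8: G→A (purine→purine, transition)
position 9: T→A (pyrimidine→purine, transversion)
position 16: A→C (purine→pyrimidine, transversion)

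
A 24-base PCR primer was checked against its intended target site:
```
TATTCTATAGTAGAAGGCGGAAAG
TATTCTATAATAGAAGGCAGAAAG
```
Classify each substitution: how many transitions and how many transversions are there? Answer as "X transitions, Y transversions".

Transitions (purine↔purine or pyrimidine↔pyrimidine): 10 G→A, 19 G→A.
Transversions (purine↔pyrimidine): none.

2 transitions, 0 transversions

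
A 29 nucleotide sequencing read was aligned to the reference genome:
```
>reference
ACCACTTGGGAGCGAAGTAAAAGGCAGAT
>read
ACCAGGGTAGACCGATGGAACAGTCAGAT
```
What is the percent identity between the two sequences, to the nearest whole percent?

10 positions differ (5, 6, 7, 8, 9, 12, 16, 18, 21, 24), so 19 of 29 match: 19/29 = 65.52%.

66%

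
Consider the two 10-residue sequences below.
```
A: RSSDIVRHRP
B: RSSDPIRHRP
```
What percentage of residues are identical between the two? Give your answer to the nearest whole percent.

80%

Mismatches at positions 5, 6 (1-based): 2 of 10.
Identical positions: 8/10 = 80% → 80%.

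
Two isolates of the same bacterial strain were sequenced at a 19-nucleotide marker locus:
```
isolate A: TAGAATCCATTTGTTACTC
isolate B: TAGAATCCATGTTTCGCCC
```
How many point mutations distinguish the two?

5

The sequences differ at positions 11, 13, 15, 16, 18 (1-based) — 5 in total.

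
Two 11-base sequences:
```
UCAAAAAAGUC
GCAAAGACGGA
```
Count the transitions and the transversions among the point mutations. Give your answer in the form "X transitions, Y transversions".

1 transition, 4 transversions

Mismatches (1-based):
position 1: U→G (pyrimidine→purine, transversion)
position 6: A→G (purine→purine, transition)
position 8: A→C (purine→pyrimidine, transversion)
position 10: U→G (pyrimidine→purine, transversion)
position 11: C→A (pyrimidine→purine, transversion)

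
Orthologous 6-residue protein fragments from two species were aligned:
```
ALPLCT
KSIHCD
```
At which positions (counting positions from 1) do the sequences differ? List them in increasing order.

1, 2, 3, 4, 6

Differences at position 1 (A→K), position 2 (L→S), position 3 (P→I), position 4 (L→H), position 6 (T→D).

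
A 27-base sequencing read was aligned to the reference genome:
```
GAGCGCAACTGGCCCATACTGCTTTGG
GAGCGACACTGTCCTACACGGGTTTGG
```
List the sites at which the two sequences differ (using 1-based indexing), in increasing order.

6, 7, 12, 15, 17, 20, 22

Scanning 1-based: 6: C/A; 7: A/C; 12: G/T; 15: C/T; 17: T/C; 20: T/G; 22: C/G.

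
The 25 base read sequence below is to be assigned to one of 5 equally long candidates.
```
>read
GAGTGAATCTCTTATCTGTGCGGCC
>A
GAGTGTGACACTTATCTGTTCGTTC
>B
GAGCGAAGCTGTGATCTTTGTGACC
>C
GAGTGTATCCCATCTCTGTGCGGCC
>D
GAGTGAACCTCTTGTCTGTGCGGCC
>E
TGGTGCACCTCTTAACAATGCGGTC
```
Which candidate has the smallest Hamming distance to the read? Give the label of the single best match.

D

Hamming distances to read — A: 7; B: 7; C: 4; D: 2; E: 8.
Smallest is D with 2 mismatches.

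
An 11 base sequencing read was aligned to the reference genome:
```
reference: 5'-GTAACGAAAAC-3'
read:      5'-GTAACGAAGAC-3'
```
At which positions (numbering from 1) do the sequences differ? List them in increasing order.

Differences at position 9 (A→G).

9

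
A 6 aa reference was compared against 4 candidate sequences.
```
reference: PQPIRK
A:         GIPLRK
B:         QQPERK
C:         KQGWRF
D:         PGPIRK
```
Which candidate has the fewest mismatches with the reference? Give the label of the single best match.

A differs at 3 positions; B differs at 2 positions; C differs at 4 positions; D differs at 1 position. The closest is D.

D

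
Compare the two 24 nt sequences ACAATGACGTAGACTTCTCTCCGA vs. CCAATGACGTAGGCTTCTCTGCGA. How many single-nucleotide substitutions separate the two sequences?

Mismatches (1-based): position 1: A→C; position 13: A→G; position 21: C→G.

3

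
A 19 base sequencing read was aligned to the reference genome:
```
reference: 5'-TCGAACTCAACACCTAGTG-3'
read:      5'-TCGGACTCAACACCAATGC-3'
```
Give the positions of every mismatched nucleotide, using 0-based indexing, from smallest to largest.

3, 14, 16, 17, 18

Scanning 0-based: 3: A/G; 14: T/A; 16: G/T; 17: T/G; 18: G/C.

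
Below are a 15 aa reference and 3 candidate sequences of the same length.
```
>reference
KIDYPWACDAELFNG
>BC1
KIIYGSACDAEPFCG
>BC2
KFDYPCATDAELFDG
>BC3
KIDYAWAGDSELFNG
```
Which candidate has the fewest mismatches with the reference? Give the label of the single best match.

BC3

Hamming distances to reference — BC1: 5; BC2: 4; BC3: 3.
Smallest is BC3 with 3 mismatches.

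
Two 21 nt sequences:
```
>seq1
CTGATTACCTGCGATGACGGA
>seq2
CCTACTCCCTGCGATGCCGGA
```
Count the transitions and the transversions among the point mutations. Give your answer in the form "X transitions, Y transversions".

2 transitions, 3 transversions

Transitions (purine↔purine or pyrimidine↔pyrimidine): 2 T→C, 5 T→C.
Transversions (purine↔pyrimidine): 3 G→T, 7 A→C, 17 A→C.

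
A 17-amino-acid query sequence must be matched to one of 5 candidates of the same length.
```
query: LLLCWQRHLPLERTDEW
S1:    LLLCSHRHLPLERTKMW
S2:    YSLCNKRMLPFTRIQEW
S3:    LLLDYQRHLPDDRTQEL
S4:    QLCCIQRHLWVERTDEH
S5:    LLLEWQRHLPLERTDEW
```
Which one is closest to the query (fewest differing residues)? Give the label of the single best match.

S5

S1 differs at 4 residues; S2 differs at 9 residues; S3 differs at 6 residues; S4 differs at 6 residues; S5 differs at 1 residue. The closest is S5.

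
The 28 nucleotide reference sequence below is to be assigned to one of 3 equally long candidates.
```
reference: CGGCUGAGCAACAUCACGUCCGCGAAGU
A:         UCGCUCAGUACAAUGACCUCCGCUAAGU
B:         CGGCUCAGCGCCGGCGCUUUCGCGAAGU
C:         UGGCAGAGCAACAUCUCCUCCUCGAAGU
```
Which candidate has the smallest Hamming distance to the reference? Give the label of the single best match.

C

A differs at 9 positions; B differs at 8 positions; C differs at 5 positions. The closest is C.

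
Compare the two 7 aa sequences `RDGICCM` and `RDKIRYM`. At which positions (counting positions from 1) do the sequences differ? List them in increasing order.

Scanning 1-based: 3: G/K; 5: C/R; 6: C/Y.

3, 5, 6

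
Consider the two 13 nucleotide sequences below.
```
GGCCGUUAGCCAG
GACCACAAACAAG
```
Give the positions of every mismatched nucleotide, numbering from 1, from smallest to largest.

Differences at position 2 (G→A), position 5 (G→A), position 6 (U→C), position 7 (U→A), position 9 (G→A), position 11 (C→A).

2, 5, 6, 7, 9, 11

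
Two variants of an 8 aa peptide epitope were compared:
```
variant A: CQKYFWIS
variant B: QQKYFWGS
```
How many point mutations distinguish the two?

2

Mismatches (1-based): residue 1: C→Q; residue 7: I→G.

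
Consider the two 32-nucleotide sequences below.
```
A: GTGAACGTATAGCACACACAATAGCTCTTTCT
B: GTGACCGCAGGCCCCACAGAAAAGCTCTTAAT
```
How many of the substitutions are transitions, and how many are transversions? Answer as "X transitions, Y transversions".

2 transitions, 8 transversions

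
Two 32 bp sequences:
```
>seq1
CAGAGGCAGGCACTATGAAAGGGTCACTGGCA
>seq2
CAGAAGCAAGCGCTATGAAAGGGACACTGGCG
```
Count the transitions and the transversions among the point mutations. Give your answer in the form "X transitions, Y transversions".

4 transitions, 1 transversion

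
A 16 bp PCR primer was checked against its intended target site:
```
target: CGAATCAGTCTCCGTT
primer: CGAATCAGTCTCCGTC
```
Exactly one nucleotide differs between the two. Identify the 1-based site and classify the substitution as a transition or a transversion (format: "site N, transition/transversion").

site 16, transition

Site 16 changes T→C. T is a pyrimidine and C is a pyrimidine, so this is a transition.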